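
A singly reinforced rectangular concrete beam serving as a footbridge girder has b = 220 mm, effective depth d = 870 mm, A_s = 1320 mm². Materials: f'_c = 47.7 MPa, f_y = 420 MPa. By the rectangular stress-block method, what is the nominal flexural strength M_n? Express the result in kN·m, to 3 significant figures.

M_n ≈ 465 kN·m

T = A_s f_y = 1320 × 420 = 554400 N = 554.4 kN.
From C = T: a = T/(0.85 f'_c b) = 554400/(0.85 × 47.7 × 220) = 62.15 mm.
M_n = T(d − a/2) = 554.4 kN × (870 − 31.075) mm = 465.10 kN·m.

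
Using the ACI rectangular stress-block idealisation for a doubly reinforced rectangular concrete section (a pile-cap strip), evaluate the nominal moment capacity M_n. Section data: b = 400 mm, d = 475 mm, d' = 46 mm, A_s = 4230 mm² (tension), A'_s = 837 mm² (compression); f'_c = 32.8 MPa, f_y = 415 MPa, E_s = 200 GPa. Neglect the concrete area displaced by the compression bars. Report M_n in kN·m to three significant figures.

M_n ≈ 729 kN·m

Assume both tension and compression steel yield.
Net tension couple steel: A_s − A'_s = 3393 mm².
a = (A_s − A'_s) f_y / (0.85 f'_c b) = 1408095/(0.85 × 32.8 × 400) = 126.26 mm.
c = a/β₁ = 126.26/0.816 = 154.73 mm; ε'_s = 0.003(c − d')/c = 0.0021 ≥ f_y/E_s = 0.0021, so compression steel does yield.
M_n = (A_s − A'_s) f_y (d − a/2) + A'_s f_y (d − d') = [1408095 × (475 − 63.13) + 347355 × (475 − 46)] × 10⁻⁶ = 579.95 + 149.02 = 728.97 kN·m.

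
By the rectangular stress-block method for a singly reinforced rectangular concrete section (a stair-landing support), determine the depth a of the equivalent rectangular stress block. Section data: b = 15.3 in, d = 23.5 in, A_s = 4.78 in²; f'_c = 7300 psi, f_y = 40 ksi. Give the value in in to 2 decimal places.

T = A_s f_y = 4.78 × 40 = 191.2 kips.
a = T/(0.85 f'_c b) = 191.2/(0.85 × 7.3 × 15.3) = 2.01 in.

a ≈ 2.01 in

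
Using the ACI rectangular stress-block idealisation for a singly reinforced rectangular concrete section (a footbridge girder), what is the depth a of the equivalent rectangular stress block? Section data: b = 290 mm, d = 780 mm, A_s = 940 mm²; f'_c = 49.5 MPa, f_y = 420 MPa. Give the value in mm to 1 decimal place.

T = A_s f_y = 940 × 420 = 394800 N = 394.8 kN.
Setting C = 0.85 f'_c a b equal to T: a = 394800/(0.85 × 49.5 × 290) = 32.4 mm.

a ≈ 32.4 mm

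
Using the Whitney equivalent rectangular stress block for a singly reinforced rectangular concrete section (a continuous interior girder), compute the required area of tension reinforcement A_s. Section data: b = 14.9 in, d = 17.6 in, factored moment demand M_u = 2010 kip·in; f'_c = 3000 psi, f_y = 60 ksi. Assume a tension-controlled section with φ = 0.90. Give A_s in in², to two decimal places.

A_s ≈ 2.37 in²

M_n = M_u/φ = 2010/0.90 = 2233.33 kip·in.
From M_n = 0.85 f'_c a b (d − a/2):
a = d − √(d² − 2M_n/(0.85 f'_c b)) = 17.6 − √(17.6² − 2 × 2233.33/(0.85 × 3 × 14.9)) = 3.736 in.
A_s = 0.85 f'_c a b / f_y = 0.85 × 3 × 3.736 × 14.9 / 60 = 2.366 in².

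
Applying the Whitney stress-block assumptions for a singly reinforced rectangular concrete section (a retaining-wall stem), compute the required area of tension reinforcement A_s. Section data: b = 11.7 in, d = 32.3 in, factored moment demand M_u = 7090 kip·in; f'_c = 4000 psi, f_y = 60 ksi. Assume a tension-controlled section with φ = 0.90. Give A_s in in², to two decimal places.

A_s ≈ 4.55 in²

M_n = M_u/φ = 7090/0.90 = 7877.78 kip·in.
From M_n = 0.85 f'_c a b (d − a/2):
a = d − √(d² − 2M_n/(0.85 f'_c b)) = 32.3 − √(32.3² − 2 × 7877.78/(0.85 × 4 × 11.7)) = 6.859 in.
A_s = 0.85 f'_c a b / f_y = 0.85 × 4 × 6.859 × 11.7 / 60 = 4.548 in².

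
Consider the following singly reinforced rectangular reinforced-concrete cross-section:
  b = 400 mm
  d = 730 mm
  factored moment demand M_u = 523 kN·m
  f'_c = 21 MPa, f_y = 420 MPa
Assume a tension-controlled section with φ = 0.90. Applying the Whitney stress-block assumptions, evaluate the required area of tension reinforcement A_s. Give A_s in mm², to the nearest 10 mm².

M_n = M_u/φ = 523/0.90 = 581.111 kN·m.
With M_n = 0.85 f'_c a b (d − a/2), solve the quadratic for a:
a = d − √(d² − 2M_n/(0.85 f'_c b)) = 730 − √(730² − 2 × 581.111×10⁶/(0.85 × 21 × 400)) = 121.62 mm.
A_s = 0.85 f'_c a b / f_y = 0.85 × 21 × 121.62 × 400 / 420 = 2067.5 mm².

A_s ≈ 2070 mm²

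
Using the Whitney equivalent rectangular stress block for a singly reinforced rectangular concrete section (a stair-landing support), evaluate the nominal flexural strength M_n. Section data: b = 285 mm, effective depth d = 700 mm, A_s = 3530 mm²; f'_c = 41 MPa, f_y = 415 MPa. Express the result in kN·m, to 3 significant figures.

T = A_s f_y = 3530 × 415 = 1464950 N = 1464.95 kN.
From C = T: a = T/(0.85 f'_c b) = 1464950/(0.85 × 41 × 285) = 147.49 mm.
M_n = T(d − a/2) = 1464.95 kN × (700 − 73.745) mm = 917.43 kN·m.

M_n ≈ 917 kN·m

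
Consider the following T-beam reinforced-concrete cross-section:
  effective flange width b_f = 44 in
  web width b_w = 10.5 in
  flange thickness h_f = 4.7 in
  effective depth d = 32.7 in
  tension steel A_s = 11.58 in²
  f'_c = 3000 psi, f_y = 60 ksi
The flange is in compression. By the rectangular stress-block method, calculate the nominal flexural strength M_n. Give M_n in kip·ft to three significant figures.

Tension: T = A_s f_y = 11.58 × 60 = 694.8 kips.
Try a within the flange: a = T/(0.85 f'_c b_f) = 694.8/(0.85 × 3 × 44) = 6.193 in.
a = 6.193 > h_f = 4.7 in: the block extends into the web. Split into flange-overhang and web parts.
C_f = 0.85 f'_c (b_f − b_w) h_f = 0.85 × 3 × (44 − 10.5) × 4.7 = 401.5 kips.
Remaining web compression depth: a_w = (T − C_f)/(0.85 f'_c b_w) = (694.8 − 401.5)/(0.85 × 3 × 10.5) = 10.954 in.
M_n = C_f(d − h_f/2) + (T − C_f)(d − a_w/2) = 401.5 × (32.7 − 2.35) + 293.3 × (32.7 − 5.477) = 12185.5 + 7984.5 = 20170.0 kip·in.
M_n = 20170.0/12 = 1680.83 kip·ft.

M_n ≈ 1680 kip·ft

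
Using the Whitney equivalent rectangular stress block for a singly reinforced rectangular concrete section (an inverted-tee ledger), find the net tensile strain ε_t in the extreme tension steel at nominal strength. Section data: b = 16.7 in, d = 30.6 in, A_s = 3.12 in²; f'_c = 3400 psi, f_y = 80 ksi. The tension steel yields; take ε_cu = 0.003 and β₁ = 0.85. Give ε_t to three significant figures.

ε_t ≈ 0.0121

a = A_s f_y/(0.85 f'_c b) = 5.172 in.
β₁ = 0.85, so c = a/β₁ = 5.172/0.85 = 6.085 in.
From the linear strain diagram with ε_cu = 0.003: ε_t = 0.003 (d − c)/c = 0.003 × (30.6 − 6.085)/6.085 = 0.0121.
Since ε_t ≥ 0.005, the section is tension-controlled.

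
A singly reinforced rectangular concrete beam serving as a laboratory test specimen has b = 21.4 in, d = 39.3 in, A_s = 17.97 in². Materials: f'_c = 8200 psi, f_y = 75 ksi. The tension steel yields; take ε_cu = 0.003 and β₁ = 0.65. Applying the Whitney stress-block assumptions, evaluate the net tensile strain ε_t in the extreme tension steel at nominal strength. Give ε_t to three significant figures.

a = A_s f_y/(0.85 f'_c b) = 9.036 in.
β₁ = 0.65, so c = a/β₁ = 9.036/0.65 = 13.902 in.
From the linear strain diagram with ε_cu = 0.003: ε_t = 0.003 (d − c)/c = 0.003 × (39.3 − 13.902)/13.902 = 0.00548.
Since ε_t ≥ 0.005, the section is tension-controlled.

ε_t ≈ 0.00548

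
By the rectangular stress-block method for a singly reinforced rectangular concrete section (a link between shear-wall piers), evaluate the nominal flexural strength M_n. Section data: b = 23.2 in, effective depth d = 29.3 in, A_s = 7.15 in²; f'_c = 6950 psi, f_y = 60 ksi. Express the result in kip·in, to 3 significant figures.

T = A_s f_y = 7.15 × 60 = 429 kips.
a = T/(0.85 f'_c b) = 429/(0.85 × 6.95 × 23.2) = 3.130 in.
M_n = T(d − a/2) = 429 × (29.3 − 1.565) = 11898.3 kip·in.

M_n ≈ 11900 kip·in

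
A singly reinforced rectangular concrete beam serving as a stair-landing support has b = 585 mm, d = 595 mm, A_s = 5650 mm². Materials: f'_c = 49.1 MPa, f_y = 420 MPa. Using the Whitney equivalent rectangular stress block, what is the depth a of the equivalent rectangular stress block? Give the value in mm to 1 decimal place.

a ≈ 97.2 mm

T = A_s f_y = 5650 × 420 = 2373000 N = 2373 kN.
Setting C = 0.85 f'_c a b equal to T: a = 2373000/(0.85 × 49.1 × 585) = 97.2 mm.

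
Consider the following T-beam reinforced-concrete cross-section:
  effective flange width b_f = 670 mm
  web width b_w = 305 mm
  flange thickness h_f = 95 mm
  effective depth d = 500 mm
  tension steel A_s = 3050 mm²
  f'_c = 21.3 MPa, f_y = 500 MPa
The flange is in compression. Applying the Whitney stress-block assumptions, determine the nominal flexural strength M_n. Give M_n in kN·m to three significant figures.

M_n ≈ 660 kN·m

Tension: T = A_s f_y = 3050 × 500 = 1525000 N.
Try a within the flange: a = T/(0.85 f'_c b_f) = 1525000/(0.85 × 21.3 × 670) = 125.72 mm.
a = 125.72 > h_f = 95 mm: the block extends into the web. Split into flange-overhang and web parts.
C_f = 0.85 f'_c (b_f − b_w) h_f = 0.85 × 21.3 × (670 − 305) × 95 = 627791 N.
Remaining web compression depth: a_w = (T − C_f)/(0.85 f'_c b_w) = (1525000 − 627791)/(0.85 × 21.3 × 305) = 162.48 mm.
M_n = C_f(d − h_f/2) + (T − C_f)(d − a_w/2) = 627791 × (500 − 47.5) + 897209 × (500 − 81.24) = 284.08 + 375.72 = 659.80 × 10⁶ N·mm.
M_n = 659.80 kN·m.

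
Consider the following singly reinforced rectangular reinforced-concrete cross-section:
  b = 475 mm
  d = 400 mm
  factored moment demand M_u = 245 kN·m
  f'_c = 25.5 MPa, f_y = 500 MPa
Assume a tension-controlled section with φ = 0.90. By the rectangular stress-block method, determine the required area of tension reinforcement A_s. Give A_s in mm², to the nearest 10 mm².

M_n = M_u/φ = 245/0.90 = 272.222 kN·m.
With M_n = 0.85 f'_c a b (d − a/2), solve the quadratic for a:
a = d − √(d² − 2M_n/(0.85 f'_c b)) = 400 − √(400² − 2 × 272.222×10⁶/(0.85 × 25.5 × 475)) = 72.71 mm.
A_s = 0.85 f'_c a b / f_y = 0.85 × 25.5 × 72.71 × 475 / 500 = 1497.2 mm².

A_s ≈ 1500 mm²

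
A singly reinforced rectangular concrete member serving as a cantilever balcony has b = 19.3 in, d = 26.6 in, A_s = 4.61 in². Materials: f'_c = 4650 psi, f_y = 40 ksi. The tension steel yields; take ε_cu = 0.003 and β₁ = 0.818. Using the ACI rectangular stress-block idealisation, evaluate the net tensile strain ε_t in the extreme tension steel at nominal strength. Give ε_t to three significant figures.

a = A_s f_y/(0.85 f'_c b) = 2.417 in.
β₁ = 0.818, so c = a/β₁ = 2.417/0.818 = 2.955 in.
From the linear strain diagram with ε_cu = 0.003: ε_t = 0.003 (d − c)/c = 0.003 × (26.6 − 2.955)/2.955 = 0.0240.
Since ε_t ≥ 0.005, the section is tension-controlled.

ε_t ≈ 0.0240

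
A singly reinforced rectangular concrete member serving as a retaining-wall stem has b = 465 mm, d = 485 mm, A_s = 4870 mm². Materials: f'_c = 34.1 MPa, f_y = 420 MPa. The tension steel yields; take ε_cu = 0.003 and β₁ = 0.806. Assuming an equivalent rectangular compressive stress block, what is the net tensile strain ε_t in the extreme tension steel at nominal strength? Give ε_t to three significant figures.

a = A_s f_y/(0.85 f'_c b) = 151.76 mm.
β₁ = 0.806, so c = a/β₁ = 151.76/0.806 = 188.29 mm.
From the linear strain diagram with ε_cu = 0.003: ε_t = 0.003 (d − c)/c = 0.003 × (485 − 188.29)/188.29 = 0.00473.
ε_t is between 0.004 and 0.005 — transition zone.

ε_t ≈ 0.00473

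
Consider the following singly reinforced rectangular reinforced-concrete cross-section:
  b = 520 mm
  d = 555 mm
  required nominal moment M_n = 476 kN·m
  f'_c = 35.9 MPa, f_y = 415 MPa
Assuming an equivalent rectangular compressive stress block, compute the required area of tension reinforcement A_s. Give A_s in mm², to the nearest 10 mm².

A_s ≈ 2180 mm²

With M_n = 0.85 f'_c a b (d − a/2), solve the quadratic for a:
a = d − √(d² − 2M_n/(0.85 f'_c b)) = 555 − √(555² − 2 × 476×10⁶/(0.85 × 35.9 × 520)) = 56.97 mm.
A_s = 0.85 f'_c a b / f_y = 0.85 × 35.9 × 56.97 × 520 / 415 = 2178.3 mm².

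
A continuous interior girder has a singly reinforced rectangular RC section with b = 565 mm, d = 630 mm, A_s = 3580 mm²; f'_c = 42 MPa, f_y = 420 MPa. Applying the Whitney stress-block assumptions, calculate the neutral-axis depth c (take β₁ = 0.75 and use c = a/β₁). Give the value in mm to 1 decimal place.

c ≈ 99.4 mm

T = A_s f_y = 3580 × 420 = 1503600 N = 1503.6 kN.
Setting C = 0.85 f'_c a b equal to T: a = 1503600/(0.85 × 42 × 565) = 74.545 mm.
With β₁ = 0.75, c = a/β₁ = 74.545/0.75 = 99.4 mm.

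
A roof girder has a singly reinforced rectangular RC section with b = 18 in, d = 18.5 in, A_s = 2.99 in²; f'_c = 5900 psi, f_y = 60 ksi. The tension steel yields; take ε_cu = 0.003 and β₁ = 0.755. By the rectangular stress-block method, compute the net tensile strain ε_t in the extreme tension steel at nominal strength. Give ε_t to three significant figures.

ε_t ≈ 0.0181

a = A_s f_y/(0.85 f'_c b) = 1.987 in.
β₁ = 0.755, so c = a/β₁ = 1.987/0.755 = 2.632 in.
From the linear strain diagram with ε_cu = 0.003: ε_t = 0.003 (d − c)/c = 0.003 × (18.5 − 2.632)/2.632 = 0.0181.
Since ε_t ≥ 0.005, the section is tension-controlled.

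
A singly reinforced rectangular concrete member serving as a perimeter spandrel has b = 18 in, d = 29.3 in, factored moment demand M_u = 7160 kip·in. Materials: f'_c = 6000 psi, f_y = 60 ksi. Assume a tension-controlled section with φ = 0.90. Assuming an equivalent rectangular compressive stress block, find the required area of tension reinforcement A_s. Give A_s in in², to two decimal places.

A_s ≈ 4.78 in²

M_n = M_u/φ = 7160/0.90 = 7955.56 kip·in.
From M_n = 0.85 f'_c a b (d − a/2):
a = d − √(d² − 2M_n/(0.85 f'_c b)) = 29.3 − √(29.3² − 2 × 7955.56/(0.85 × 6 × 18)) = 3.124 in.
A_s = 0.85 f'_c a b / f_y = 0.85 × 6 × 3.124 × 18 / 60 = 4.780 in².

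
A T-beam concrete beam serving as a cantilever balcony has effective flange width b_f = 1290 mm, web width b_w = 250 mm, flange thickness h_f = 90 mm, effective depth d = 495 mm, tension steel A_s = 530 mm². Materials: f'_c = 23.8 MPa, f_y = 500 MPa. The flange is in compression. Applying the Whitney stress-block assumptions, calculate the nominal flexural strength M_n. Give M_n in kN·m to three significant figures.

M_n ≈ 130 kN·m

Tension: T = A_s f_y = 530 × 500 = 265000 N.
Try a within the flange: a = T/(0.85 f'_c b_f) = 265000/(0.85 × 23.8 × 1290) = 10.15 mm.
Since a = 10.15 ≤ h_f = 90 mm, the stress block lies entirely in the flange; analyse as a rectangular beam of width b_f.
M_n = T(d − a/2) = 265000 × (495 − 5.075) = 129.83 × 10⁶ N·mm.
M_n = 129.83 kN·m.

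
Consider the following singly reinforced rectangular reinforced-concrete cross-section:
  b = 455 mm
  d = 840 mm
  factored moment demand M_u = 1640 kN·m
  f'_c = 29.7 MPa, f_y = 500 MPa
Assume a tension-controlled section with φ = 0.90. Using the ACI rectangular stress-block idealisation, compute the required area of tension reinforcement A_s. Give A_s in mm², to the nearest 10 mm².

M_n = M_u/φ = 1640/0.90 = 1822.22 kN·m.
With M_n = 0.85 f'_c a b (d − a/2), solve the quadratic for a:
a = d − √(d² − 2M_n/(0.85 f'_c b)) = 840 − √(840² − 2 × 1822.22×10⁶/(0.85 × 29.7 × 455)) = 216.85 mm.
A_s = 0.85 f'_c a b / f_y = 0.85 × 29.7 × 216.85 × 455 / 500 = 4981.7 mm².

A_s ≈ 4980 mm²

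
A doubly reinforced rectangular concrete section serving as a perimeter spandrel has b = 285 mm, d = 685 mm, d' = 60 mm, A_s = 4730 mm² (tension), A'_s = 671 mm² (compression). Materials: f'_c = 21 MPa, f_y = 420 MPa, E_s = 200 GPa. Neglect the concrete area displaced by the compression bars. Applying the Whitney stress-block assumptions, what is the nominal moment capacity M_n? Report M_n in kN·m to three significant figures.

M_n ≈ 1060 kN·m

Assume both tension and compression steel yield.
Net tension couple steel: A_s − A'_s = 4059 mm².
a = (A_s − A'_s) f_y / (0.85 f'_c b) = 1704780/(0.85 × 21 × 285) = 335.11 mm.
c = a/β₁ = 335.11/0.85 = 394.25 mm; ε'_s = 0.003(c − d')/c = 0.0025 ≥ f_y/E_s = 0.0021, so compression steel does yield.
M_n = (A_s − A'_s) f_y (d − a/2) + A'_s f_y (d − d') = [1704780 × (685 − 167.555) + 281820 × (685 − 60)] × 10⁻⁶ = 882.13 + 176.14 = 1058.27 kN·m.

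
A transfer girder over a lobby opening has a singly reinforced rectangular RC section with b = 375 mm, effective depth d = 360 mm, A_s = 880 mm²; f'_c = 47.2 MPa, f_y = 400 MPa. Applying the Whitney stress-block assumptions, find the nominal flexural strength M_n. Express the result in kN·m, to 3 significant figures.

M_n ≈ 123 kN·m

T = A_s f_y = 880 × 400 = 352000 N = 352 kN.
From C = T: a = T/(0.85 f'_c b) = 352000/(0.85 × 47.2 × 375) = 23.40 mm.
M_n = T(d − a/2) = 352 kN × (360 − 11.7) mm = 122.60 kN·m.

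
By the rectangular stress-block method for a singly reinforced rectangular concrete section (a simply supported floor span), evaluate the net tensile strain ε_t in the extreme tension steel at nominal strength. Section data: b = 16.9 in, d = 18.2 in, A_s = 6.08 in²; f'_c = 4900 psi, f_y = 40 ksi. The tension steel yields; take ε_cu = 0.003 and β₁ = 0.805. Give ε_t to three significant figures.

a = A_s f_y/(0.85 f'_c b) = 3.455 in.
β₁ = 0.805, so c = a/β₁ = 3.455/0.805 = 4.292 in.
From the linear strain diagram with ε_cu = 0.003: ε_t = 0.003 (d − c)/c = 0.003 × (18.2 − 4.292)/4.292 = 0.00972.
Since ε_t ≥ 0.005, the section is tension-controlled.

ε_t ≈ 0.00972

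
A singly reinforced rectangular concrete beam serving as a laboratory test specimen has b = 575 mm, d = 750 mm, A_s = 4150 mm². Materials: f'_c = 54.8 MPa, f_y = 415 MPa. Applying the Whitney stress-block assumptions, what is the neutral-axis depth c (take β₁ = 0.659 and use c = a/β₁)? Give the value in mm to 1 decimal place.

T = A_s f_y = 4150 × 415 = 1722250 N = 1722.25 kN.
Setting C = 0.85 f'_c a b equal to T: a = 1722250/(0.85 × 54.8 × 575) = 64.303 mm.
With β₁ = 0.659, c = a/β₁ = 64.303/0.659 = 97.6 mm.

c ≈ 97.6 mm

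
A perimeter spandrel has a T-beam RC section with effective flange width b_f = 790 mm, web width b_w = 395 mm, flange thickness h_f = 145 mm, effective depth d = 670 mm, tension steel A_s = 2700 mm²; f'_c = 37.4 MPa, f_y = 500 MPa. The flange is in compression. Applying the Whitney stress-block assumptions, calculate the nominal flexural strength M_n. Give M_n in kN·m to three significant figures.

Tension: T = A_s f_y = 2700 × 500 = 1350000 N.
Try a within the flange: a = T/(0.85 f'_c b_f) = 1350000/(0.85 × 37.4 × 790) = 53.75 mm.
Since a = 53.75 ≤ h_f = 145 mm, the stress block lies entirely in the flange; analyse as a rectangular beam of width b_f.
M_n = T(d − a/2) = 1350000 × (670 − 26.875) = 868.22 × 10⁶ N·mm.
M_n = 868.22 kN·m.

M_n ≈ 868 kN·m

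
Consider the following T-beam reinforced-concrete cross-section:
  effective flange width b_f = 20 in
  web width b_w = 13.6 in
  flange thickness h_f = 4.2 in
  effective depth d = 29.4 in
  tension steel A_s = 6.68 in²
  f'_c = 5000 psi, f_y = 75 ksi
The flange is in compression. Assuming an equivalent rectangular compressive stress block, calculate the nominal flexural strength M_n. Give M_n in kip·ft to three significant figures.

Tension: T = A_s f_y = 6.68 × 75 = 501 kips.
Try a within the flange: a = T/(0.85 f'_c b_f) = 501/(0.85 × 5 × 20) = 5.894 in.
a = 5.894 > h_f = 4.2 in: the block extends into the web. Split into flange-overhang and web parts.
C_f = 0.85 f'_c (b_f − b_w) h_f = 0.85 × 5 × (20 − 13.6) × 4.2 = 114.2 kips.
Remaining web compression depth: a_w = (T − C_f)/(0.85 f'_c b_w) = (501 − 114.2)/(0.85 × 5 × 13.6) = 6.692 in.
M_n = C_f(d − h_f/2) + (T − C_f)(d − a_w/2) = 114.2 × (29.4 − 2.1) + 386.8 × (29.4 − 3.346) = 3117.7 + 10077.7 = 13195.4 kip·in.
M_n = 13195.4/12 = 1099.62 kip·ft.

M_n ≈ 1100 kip·ft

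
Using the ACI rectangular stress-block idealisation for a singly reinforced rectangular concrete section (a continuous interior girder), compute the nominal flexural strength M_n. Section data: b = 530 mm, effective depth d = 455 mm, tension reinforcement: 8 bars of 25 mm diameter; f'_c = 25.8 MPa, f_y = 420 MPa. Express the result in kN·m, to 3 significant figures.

M_n ≈ 634 kN·m

A_s = 8 × 491 = 3928 mm².
T = A_s f_y = 3928 × 420 = 1649760 N = 1649.76 kN.
From C = T: a = T/(0.85 f'_c b) = 1649760/(0.85 × 25.8 × 530) = 141.94 mm.
M_n = T(d − a/2) = 1649.76 kN × (455 − 70.97) mm = 633.56 kN·m.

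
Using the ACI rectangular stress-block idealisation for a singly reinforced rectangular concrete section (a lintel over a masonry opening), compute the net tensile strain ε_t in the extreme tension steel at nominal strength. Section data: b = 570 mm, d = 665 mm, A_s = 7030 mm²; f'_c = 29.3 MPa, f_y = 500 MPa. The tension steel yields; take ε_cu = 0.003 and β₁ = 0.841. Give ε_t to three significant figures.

a = A_s f_y/(0.85 f'_c b) = 247.61 mm.
β₁ = 0.841, so c = a/β₁ = 247.61/0.841 = 294.42 mm.
From the linear strain diagram with ε_cu = 0.003: ε_t = 0.003 (d − c)/c = 0.003 × (665 − 294.42)/294.42 = 0.00378.
ε_t < 0.004 — the section is over-reinforced for flexure under ACI limits.

ε_t ≈ 0.00378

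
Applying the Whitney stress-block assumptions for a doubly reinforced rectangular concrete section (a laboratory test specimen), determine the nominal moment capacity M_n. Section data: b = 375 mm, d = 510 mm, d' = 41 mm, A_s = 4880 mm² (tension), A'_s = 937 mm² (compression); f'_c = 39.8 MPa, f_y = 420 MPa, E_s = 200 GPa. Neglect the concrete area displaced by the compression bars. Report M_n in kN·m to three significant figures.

M_n ≈ 921 kN·m

Assume both tension and compression steel yield.
Net tension couple steel: A_s − A'_s = 3943 mm².
a = (A_s − A'_s) f_y / (0.85 f'_c b) = 1656060/(0.85 × 39.8 × 375) = 130.54 mm.
c = a/β₁ = 130.54/0.766 = 170.42 mm; ε'_s = 0.003(c − d')/c = 0.0023 ≥ f_y/E_s = 0.0021, so compression steel does yield.
M_n = (A_s − A'_s) f_y (d − a/2) + A'_s f_y (d − d') = [1656060 × (510 − 65.27) + 393540 × (510 − 41)] × 10⁻⁶ = 736.50 + 184.57 = 921.07 kN·m.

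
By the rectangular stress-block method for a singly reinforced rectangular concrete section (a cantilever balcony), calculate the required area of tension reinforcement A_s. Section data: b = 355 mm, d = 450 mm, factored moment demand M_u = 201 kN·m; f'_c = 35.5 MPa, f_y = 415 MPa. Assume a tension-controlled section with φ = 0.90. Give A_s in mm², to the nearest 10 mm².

A_s ≈ 1260 mm²

M_n = M_u/φ = 201/0.90 = 223.333 kN·m.
With M_n = 0.85 f'_c a b (d − a/2), solve the quadratic for a:
a = d − √(d² − 2M_n/(0.85 f'_c b)) = 450 − √(450² − 2 × 223.333×10⁶/(0.85 × 35.5 × 355)) = 49.00 mm.
A_s = 0.85 f'_c a b / f_y = 0.85 × 35.5 × 49.00 × 355 / 415 = 1264.8 mm².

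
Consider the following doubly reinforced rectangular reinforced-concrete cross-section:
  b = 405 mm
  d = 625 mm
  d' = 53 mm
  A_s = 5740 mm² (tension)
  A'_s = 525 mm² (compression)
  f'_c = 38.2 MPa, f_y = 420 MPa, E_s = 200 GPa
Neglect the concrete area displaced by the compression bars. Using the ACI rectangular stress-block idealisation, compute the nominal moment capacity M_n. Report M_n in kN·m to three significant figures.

M_n ≈ 1310 kN·m

Assume both tension and compression steel yield.
Net tension couple steel: A_s − A'_s = 5215 mm².
a = (A_s − A'_s) f_y / (0.85 f'_c b) = 2190300/(0.85 × 38.2 × 405) = 166.56 mm.
c = a/β₁ = 166.56/0.777 = 214.36 mm; ε'_s = 0.003(c − d')/c = 0.0023 ≥ f_y/E_s = 0.0021, so compression steel does yield.
M_n = (A_s − A'_s) f_y (d − a/2) + A'_s f_y (d − d') = [2190300 × (625 − 83.28) + 220500 × (625 − 53)] × 10⁻⁶ = 1186.53 + 126.13 = 1312.66 kN·m.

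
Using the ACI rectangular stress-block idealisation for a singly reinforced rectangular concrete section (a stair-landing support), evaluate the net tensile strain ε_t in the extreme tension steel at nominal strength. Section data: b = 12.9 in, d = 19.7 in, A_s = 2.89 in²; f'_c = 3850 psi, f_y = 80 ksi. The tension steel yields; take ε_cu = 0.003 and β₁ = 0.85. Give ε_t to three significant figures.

ε_t ≈ 0.00617

a = A_s f_y/(0.85 f'_c b) = 5.477 in.
β₁ = 0.85, so c = a/β₁ = 5.477/0.85 = 6.444 in.
From the linear strain diagram with ε_cu = 0.003: ε_t = 0.003 (d − c)/c = 0.003 × (19.7 − 6.444)/6.444 = 0.00617.
Since ε_t ≥ 0.005, the section is tension-controlled.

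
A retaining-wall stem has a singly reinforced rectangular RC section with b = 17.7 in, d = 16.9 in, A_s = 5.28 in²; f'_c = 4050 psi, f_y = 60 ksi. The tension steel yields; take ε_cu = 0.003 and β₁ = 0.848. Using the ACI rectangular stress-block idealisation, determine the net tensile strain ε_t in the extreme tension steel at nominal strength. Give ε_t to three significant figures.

ε_t ≈ 0.00527

a = A_s f_y/(0.85 f'_c b) = 5.199 in.
β₁ = 0.848, so c = a/β₁ = 5.199/0.848 = 6.131 in.
From the linear strain diagram with ε_cu = 0.003: ε_t = 0.003 (d − c)/c = 0.003 × (16.9 − 6.131)/6.131 = 0.00527.
Since ε_t ≥ 0.005, the section is tension-controlled.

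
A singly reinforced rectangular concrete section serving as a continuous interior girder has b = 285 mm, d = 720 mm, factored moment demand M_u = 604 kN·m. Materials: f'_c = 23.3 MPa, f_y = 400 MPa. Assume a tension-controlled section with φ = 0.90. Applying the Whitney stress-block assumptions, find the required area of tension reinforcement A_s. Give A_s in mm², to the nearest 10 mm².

M_n = M_u/φ = 604/0.90 = 671.111 kN·m.
With M_n = 0.85 f'_c a b (d − a/2), solve the quadratic for a:
a = d − √(d² − 2M_n/(0.85 f'_c b)) = 720 − √(720² − 2 × 671.111×10⁶/(0.85 × 23.3 × 285)) = 190.28 mm.
A_s = 0.85 f'_c a b / f_y = 0.85 × 23.3 × 190.28 × 285 / 400 = 2685.1 mm².

A_s ≈ 2690 mm²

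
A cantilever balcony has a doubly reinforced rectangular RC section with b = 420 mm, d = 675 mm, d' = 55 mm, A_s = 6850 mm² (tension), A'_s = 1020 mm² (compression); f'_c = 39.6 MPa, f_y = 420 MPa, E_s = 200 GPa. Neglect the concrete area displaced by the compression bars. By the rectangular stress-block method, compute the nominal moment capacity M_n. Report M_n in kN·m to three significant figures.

Assume both tension and compression steel yield.
Net tension couple steel: A_s − A'_s = 5830 mm².
a = (A_s − A'_s) f_y / (0.85 f'_c b) = 2448600/(0.85 × 39.6 × 420) = 173.20 mm.
c = a/β₁ = 173.20/0.767 = 225.81 mm; ε'_s = 0.003(c − d')/c = 0.0023 ≥ f_y/E_s = 0.0021, so compression steel does yield.
M_n = (A_s − A'_s) f_y (d − a/2) + A'_s f_y (d − d') = [2448600 × (675 − 86.6) + 428400 × (675 − 55)] × 10⁻⁶ = 1440.76 + 265.61 = 1706.37 kN·m.

M_n ≈ 1710 kN·m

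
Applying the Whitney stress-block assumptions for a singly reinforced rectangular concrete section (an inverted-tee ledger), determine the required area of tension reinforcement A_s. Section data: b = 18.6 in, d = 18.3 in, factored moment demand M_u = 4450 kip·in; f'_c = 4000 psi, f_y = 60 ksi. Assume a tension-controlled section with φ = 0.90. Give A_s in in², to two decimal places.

M_n = M_u/φ = 4450/0.90 = 4944.44 kip·in.
From M_n = 0.85 f'_c a b (d − a/2):
a = d − √(d² − 2M_n/(0.85 f'_c b)) = 18.3 − √(18.3² − 2 × 4944.44/(0.85 × 4 × 18.6)) = 4.939 in.
A_s = 0.85 f'_c a b / f_y = 0.85 × 4 × 4.939 × 18.6 / 60 = 5.206 in².

A_s ≈ 5.21 in²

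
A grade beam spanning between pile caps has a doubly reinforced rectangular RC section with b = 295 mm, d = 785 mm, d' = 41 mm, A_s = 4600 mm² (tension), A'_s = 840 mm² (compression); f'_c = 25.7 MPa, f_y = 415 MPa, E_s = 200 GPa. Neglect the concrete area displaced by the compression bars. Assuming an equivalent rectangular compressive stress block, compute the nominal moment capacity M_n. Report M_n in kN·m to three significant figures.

M_n ≈ 1300 kN·m

Assume both tension and compression steel yield.
Net tension couple steel: A_s − A'_s = 3760 mm².
a = (A_s − A'_s) f_y / (0.85 f'_c b) = 1560400/(0.85 × 25.7 × 295) = 242.14 mm.
c = a/β₁ = 242.14/0.85 = 284.87 mm; ε'_s = 0.003(c − d')/c = 0.0026 ≥ f_y/E_s = 0.0021, so compression steel does yield.
M_n = (A_s − A'_s) f_y (d − a/2) + A'_s f_y (d − d') = [1560400 × (785 − 121.07) + 348600 × (785 − 41)] × 10⁻⁶ = 1036.00 + 259.36 = 1295.36 kN·m.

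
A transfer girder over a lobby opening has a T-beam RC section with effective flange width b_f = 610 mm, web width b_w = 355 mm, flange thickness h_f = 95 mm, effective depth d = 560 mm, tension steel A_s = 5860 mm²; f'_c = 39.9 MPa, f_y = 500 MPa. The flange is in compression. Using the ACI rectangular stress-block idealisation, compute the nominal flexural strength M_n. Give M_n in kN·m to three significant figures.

M_n ≈ 1420 kN·m

Tension: T = A_s f_y = 5860 × 500 = 2930000 N.
Try a within the flange: a = T/(0.85 f'_c b_f) = 2930000/(0.85 × 39.9 × 610) = 141.63 mm.
a = 141.63 > h_f = 95 mm: the block extends into the web. Split into flange-overhang and web parts.
C_f = 0.85 f'_c (b_f − b_w) h_f = 0.85 × 39.9 × (610 − 355) × 95 = 821591 N.
Remaining web compression depth: a_w = (T − C_f)/(0.85 f'_c b_w) = (2930000 − 821591)/(0.85 × 39.9 × 355) = 175.12 mm.
M_n = C_f(d − h_f/2) + (T − C_f)(d − a_w/2) = 821591 × (560 − 47.5) + 2108409 × (560 − 87.56) = 421.07 + 996.10 = 1417.17 × 10⁶ N·mm.
M_n = 1417.17 kN·m.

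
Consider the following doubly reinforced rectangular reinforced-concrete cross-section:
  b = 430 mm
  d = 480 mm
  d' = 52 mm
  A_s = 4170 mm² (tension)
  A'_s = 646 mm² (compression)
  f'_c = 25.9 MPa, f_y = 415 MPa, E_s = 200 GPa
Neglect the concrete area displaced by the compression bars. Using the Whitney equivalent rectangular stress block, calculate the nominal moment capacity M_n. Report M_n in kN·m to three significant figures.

Assume both tension and compression steel yield.
Net tension couple steel: A_s − A'_s = 3524 mm².
a = (A_s − A'_s) f_y / (0.85 f'_c b) = 1462460/(0.85 × 25.9 × 430) = 154.49 mm.
c = a/β₁ = 154.49/0.85 = 181.75 mm; ε'_s = 0.003(c − d')/c = 0.0021 ≥ f_y/E_s = 0.0021, so compression steel does yield.
M_n = (A_s − A'_s) f_y (d − a/2) + A'_s f_y (d − d') = [1462460 × (480 − 77.245) + 268090 × (480 − 52)] × 10⁻⁶ = 589.01 + 114.74 = 703.75 kN·m.

M_n ≈ 704 kN·m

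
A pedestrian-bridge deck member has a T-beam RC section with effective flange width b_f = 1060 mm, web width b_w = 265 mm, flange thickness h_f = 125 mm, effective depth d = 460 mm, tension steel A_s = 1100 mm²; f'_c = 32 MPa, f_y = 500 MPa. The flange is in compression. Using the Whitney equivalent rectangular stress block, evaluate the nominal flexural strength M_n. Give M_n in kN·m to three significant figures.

Tension: T = A_s f_y = 1100 × 500 = 550000 N.
Try a within the flange: a = T/(0.85 f'_c b_f) = 550000/(0.85 × 32 × 1060) = 19.08 mm.
Since a = 19.08 ≤ h_f = 125 mm, the stress block lies entirely in the flange; analyse as a rectangular beam of width b_f.
M_n = T(d − a/2) = 550000 × (460 − 9.54) = 247.75 × 10⁶ N·mm.
M_n = 247.75 kN·m.

M_n ≈ 248 kN·m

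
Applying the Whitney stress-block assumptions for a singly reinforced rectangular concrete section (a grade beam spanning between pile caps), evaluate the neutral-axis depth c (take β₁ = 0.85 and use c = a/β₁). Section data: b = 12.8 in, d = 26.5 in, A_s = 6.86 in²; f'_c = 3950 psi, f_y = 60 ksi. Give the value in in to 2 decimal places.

T = A_s f_y = 6.86 × 60 = 411.6 kips.
a = T/(0.85 f'_c b) = 411.6/(0.85 × 3.95 × 12.8) = 9.5774 in.
With β₁ = 0.85, c = a/β₁ = 9.5774/0.85 = 11.27 in.

c ≈ 11.27 in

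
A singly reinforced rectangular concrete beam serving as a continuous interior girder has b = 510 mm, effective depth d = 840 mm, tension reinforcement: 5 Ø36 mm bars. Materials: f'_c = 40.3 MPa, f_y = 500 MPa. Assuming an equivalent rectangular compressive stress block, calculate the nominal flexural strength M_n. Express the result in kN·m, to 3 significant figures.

M_n ≈ 1950 kN·m

A_s = 5 × 1018 = 5090 mm².
T = A_s f_y = 5090 × 500 = 2545000 N = 2545 kN.
From C = T: a = T/(0.85 f'_c b) = 2545000/(0.85 × 40.3 × 510) = 145.68 mm.
M_n = T(d − a/2) = 2545 kN × (840 − 72.84) mm = 1952.42 kN·m.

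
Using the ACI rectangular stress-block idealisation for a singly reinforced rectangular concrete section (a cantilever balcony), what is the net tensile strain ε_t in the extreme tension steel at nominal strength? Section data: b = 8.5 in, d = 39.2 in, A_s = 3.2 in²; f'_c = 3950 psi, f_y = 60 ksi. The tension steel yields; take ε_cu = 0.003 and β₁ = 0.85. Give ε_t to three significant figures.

ε_t ≈ 0.0119

a = A_s f_y/(0.85 f'_c b) = 6.728 in.
β₁ = 0.85, so c = a/β₁ = 6.728/0.85 = 7.915 in.
From the linear strain diagram with ε_cu = 0.003: ε_t = 0.003 (d − c)/c = 0.003 × (39.2 − 7.915)/7.915 = 0.0119.
Since ε_t ≥ 0.005, the section is tension-controlled.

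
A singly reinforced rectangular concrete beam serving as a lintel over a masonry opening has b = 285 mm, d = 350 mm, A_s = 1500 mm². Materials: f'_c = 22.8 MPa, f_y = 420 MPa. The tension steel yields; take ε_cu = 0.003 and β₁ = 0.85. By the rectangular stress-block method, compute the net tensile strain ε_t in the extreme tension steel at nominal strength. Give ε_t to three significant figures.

ε_t ≈ 0.00482

a = A_s f_y/(0.85 f'_c b) = 114.06 mm.
β₁ = 0.85, so c = a/β₁ = 114.06/0.85 = 134.19 mm.
From the linear strain diagram with ε_cu = 0.003: ε_t = 0.003 (d − c)/c = 0.003 × (350 − 134.19)/134.19 = 0.00482.
ε_t is between 0.004 and 0.005 — transition zone.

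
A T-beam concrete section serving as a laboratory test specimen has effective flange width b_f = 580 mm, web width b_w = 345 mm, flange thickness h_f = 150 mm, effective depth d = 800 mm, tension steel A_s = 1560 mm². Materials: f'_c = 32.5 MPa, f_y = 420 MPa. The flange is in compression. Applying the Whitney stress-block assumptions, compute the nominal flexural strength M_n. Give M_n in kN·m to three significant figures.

Tension: T = A_s f_y = 1560 × 420 = 655200 N.
Try a within the flange: a = T/(0.85 f'_c b_f) = 655200/(0.85 × 32.5 × 580) = 40.89 mm.
Since a = 40.89 ≤ h_f = 150 mm, the stress block lies entirely in the flange; analyse as a rectangular beam of width b_f.
M_n = T(d − a/2) = 655200 × (800 − 20.445) = 510.76 × 10⁶ N·mm.
M_n = 510.76 kN·m.

M_n ≈ 511 kN·m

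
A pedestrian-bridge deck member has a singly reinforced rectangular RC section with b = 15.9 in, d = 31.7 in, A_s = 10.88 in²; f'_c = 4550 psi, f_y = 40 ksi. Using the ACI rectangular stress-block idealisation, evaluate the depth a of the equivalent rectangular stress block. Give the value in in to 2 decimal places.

a ≈ 7.08 in

T = A_s f_y = 10.88 × 40 = 435.2 kips.
a = T/(0.85 f'_c b) = 435.2/(0.85 × 4.55 × 15.9) = 7.08 in.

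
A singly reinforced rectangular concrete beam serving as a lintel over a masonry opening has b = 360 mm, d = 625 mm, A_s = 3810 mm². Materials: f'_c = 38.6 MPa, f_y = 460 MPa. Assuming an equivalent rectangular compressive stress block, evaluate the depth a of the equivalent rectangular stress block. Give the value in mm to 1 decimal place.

a ≈ 148.4 mm

T = A_s f_y = 3810 × 460 = 1752600 N = 1752.6 kN.
Setting C = 0.85 f'_c a b equal to T: a = 1752600/(0.85 × 38.6 × 360) = 148.4 mm.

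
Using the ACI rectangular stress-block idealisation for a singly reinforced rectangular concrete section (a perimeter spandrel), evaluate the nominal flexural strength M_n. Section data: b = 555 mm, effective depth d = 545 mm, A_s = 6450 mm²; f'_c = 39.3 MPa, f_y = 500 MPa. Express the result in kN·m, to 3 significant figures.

M_n ≈ 1480 kN·m

T = A_s f_y = 6450 × 500 = 3225000 N = 3225 kN.
From C = T: a = T/(0.85 f'_c b) = 3225000/(0.85 × 39.3 × 555) = 173.95 mm.
M_n = T(d − a/2) = 3225 kN × (545 − 86.975) mm = 1477.13 kN·m.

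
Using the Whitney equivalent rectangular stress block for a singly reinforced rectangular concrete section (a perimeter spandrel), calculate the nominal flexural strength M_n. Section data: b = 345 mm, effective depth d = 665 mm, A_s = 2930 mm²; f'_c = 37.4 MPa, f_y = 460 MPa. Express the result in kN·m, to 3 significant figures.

M_n ≈ 813 kN·m

T = A_s f_y = 2930 × 460 = 1347800 N = 1347.8 kN.
From C = T: a = T/(0.85 f'_c b) = 1347800/(0.85 × 37.4 × 345) = 122.89 mm.
M_n = T(d − a/2) = 1347.8 kN × (665 − 61.445) mm = 813.47 kN·m.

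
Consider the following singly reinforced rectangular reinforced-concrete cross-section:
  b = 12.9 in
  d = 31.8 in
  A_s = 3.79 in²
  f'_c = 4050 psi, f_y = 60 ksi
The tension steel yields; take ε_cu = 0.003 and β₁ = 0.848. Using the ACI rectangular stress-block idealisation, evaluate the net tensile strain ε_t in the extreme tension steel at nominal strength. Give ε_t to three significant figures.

ε_t ≈ 0.0128

a = A_s f_y/(0.85 f'_c b) = 5.121 in.
β₁ = 0.848, so c = a/β₁ = 5.121/0.848 = 6.039 in.
From the linear strain diagram with ε_cu = 0.003: ε_t = 0.003 (d − c)/c = 0.003 × (31.8 − 6.039)/6.039 = 0.0128.
Since ε_t ≥ 0.005, the section is tension-controlled.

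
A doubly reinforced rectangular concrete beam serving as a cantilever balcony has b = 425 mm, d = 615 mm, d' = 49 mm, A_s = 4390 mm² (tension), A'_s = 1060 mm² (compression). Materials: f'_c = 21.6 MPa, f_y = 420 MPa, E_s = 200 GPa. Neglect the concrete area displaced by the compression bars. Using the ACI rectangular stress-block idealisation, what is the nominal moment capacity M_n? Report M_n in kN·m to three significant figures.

M_n ≈ 987 kN·m

Assume both tension and compression steel yield.
Net tension couple steel: A_s − A'_s = 3330 mm².
a = (A_s − A'_s) f_y / (0.85 f'_c b) = 1398600/(0.85 × 21.6 × 425) = 179.24 mm.
c = a/β₁ = 179.24/0.85 = 210.87 mm; ε'_s = 0.003(c − d')/c = 0.0023 ≥ f_y/E_s = 0.0021, so compression steel does yield.
M_n = (A_s − A'_s) f_y (d − a/2) + A'_s f_y (d − d') = [1398600 × (615 − 89.62) + 445200 × (615 − 49)] × 10⁻⁶ = 734.80 + 251.98 = 986.78 kN·m.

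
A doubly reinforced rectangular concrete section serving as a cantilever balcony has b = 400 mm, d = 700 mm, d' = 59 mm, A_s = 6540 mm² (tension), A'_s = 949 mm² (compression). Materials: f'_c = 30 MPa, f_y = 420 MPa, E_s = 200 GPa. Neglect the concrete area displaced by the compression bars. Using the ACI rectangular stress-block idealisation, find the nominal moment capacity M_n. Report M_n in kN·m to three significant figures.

Assume both tension and compression steel yield.
Net tension couple steel: A_s − A'_s = 5591 mm².
a = (A_s − A'_s) f_y / (0.85 f'_c b) = 2348220/(0.85 × 30 × 400) = 230.22 mm.
c = a/β₁ = 230.22/0.836 = 275.38 mm; ε'_s = 0.003(c − d')/c = 0.0024 ≥ f_y/E_s = 0.0021, so compression steel does yield.
M_n = (A_s − A'_s) f_y (d − a/2) + A'_s f_y (d − d') = [2348220 × (700 − 115.11) + 398580 × (700 − 59)] × 10⁻⁶ = 1373.45 + 255.49 = 1628.94 kN·m.

M_n ≈ 1630 kN·m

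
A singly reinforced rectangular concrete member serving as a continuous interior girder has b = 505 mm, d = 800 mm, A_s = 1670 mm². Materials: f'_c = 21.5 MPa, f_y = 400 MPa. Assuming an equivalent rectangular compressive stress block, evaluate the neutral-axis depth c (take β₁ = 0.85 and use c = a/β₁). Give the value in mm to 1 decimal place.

c ≈ 85.2 mm

T = A_s f_y = 1670 × 400 = 668000 N = 668 kN.
Setting C = 0.85 f'_c a b equal to T: a = 668000/(0.85 × 21.5 × 505) = 72.382 mm.
With β₁ = 0.85, c = a/β₁ = 72.382/0.85 = 85.2 mm.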